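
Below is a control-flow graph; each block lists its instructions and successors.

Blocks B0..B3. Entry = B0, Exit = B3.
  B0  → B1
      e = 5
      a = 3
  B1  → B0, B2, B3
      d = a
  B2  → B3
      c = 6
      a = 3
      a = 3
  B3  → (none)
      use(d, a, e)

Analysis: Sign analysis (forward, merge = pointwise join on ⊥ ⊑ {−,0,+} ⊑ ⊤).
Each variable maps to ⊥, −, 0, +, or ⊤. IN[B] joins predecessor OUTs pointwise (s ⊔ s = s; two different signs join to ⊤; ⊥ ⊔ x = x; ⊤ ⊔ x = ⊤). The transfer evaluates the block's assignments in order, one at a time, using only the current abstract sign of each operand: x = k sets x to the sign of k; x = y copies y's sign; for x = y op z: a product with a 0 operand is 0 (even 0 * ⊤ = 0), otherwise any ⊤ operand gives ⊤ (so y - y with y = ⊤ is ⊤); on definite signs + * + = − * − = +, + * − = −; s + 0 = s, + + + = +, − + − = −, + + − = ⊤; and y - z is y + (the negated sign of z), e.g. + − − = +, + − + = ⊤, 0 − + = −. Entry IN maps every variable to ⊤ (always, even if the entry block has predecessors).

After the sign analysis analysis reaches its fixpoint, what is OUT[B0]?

Converged values:
  B0:   IN=(all ⊤)   OUT={a:+, e:+; rest ⊤}
  B1:   IN={a:+, e:+; rest ⊤}   OUT={a:+, d:+, e:+; rest ⊤}
  B2:   IN={a:+, d:+, e:+; rest ⊤}   OUT={a:+, c:+, d:+, e:+; rest ⊤}
  B3:   IN={a:+, d:+, e:+; rest ⊤}   OUT={a:+, d:+, e:+; rest ⊤}

Merge at B0 (entry node, so the boundary value (all ⊤) is joined with the incoming edge(s)): IN[B0] = (all ⊤) ⊔ OUT[B1] = {a: ⊤, b: ⊤, c: ⊤, d: ⊤, e: ⊤, f: ⊤}
Applying B0's transfer function to that IN value gives OUT[B0] (row B0 above).

Answer: {a: +, b: ⊤, c: ⊤, d: ⊤, e: +, f: ⊤}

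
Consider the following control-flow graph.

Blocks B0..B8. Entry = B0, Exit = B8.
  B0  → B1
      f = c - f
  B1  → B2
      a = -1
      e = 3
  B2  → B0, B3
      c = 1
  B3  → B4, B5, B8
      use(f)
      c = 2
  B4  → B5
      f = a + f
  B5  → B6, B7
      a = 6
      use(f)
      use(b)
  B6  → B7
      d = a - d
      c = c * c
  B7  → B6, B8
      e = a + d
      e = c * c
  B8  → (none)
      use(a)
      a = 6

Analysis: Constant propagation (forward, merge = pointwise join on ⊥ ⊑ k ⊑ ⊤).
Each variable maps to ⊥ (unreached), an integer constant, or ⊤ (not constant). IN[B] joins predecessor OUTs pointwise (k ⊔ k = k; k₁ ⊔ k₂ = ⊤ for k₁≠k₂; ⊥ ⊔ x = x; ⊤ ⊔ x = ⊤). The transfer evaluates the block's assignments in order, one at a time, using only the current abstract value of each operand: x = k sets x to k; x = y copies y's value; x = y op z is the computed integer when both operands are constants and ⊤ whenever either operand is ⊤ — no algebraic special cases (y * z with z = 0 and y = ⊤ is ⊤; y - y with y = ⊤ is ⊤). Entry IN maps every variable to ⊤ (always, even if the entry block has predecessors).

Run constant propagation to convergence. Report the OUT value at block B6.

Converged values:
  B0: | IN=(all ⊤) | OUT=(all ⊤)
  B1: | IN=(all ⊤) | OUT={a:-1, e:3; rest ⊤}
  B2: | IN={a:-1, e:3; rest ⊤} | OUT={a:-1, c:1, e:3; rest ⊤}
  B3: | IN={a:-1, c:1, e:3; rest ⊤} | OUT={a:-1, c:2, e:3; rest ⊤}
  B4: | IN={a:-1, c:2, e:3; rest ⊤} | OUT={a:-1, c:2, e:3; rest ⊤}
  B5: | IN={a:-1, c:2, e:3; rest ⊤} | OUT={a:6, c:2, e:3; rest ⊤}
  B6: | IN={a:6; rest ⊤} | OUT={a:6; rest ⊤}
  B7: | IN={a:6; rest ⊤} | OUT={a:6; rest ⊤}
  B8: | IN=(all ⊤) | OUT={a:6; rest ⊤}

Merge at B6: IN[B6] = OUT[B5] ⊔ OUT[B7] = {a: 6, b: ⊤, c: ⊤, d: ⊤, e: ⊤, f: ⊤}
Applying B6's transfer function to that IN value gives OUT[B6] (row B6 above).

Answer: {a: 6, b: ⊤, c: ⊤, d: ⊤, e: ⊤, f: ⊤}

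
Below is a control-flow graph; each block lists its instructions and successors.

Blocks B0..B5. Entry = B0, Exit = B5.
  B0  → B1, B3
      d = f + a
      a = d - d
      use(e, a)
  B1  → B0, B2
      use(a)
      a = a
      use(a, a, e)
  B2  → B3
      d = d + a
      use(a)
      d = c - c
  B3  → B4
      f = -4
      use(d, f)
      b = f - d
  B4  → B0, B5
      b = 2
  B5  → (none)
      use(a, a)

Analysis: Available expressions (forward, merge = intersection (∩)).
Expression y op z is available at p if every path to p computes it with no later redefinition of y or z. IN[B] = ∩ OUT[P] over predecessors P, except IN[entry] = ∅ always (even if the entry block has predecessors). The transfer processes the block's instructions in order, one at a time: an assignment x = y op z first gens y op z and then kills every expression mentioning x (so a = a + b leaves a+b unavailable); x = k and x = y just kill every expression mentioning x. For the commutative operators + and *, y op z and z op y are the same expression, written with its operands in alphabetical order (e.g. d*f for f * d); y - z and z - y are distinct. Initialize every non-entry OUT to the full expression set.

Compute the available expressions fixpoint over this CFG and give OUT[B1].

Answer: {d-d}

Working:
Converged values:
  B0: | IN={} | OUT={d-d}
  B1: | IN={d-d} | OUT={d-d}
  B2: | IN={d-d} | OUT={c-c}
  B3: | IN={} | OUT={f-d}
  B4: | IN={f-d} | OUT={f-d}
  B5: | IN={f-d} | OUT={f-d}

Merge at B1: IN[B1] = OUT[B0] = {d-d}
Applying B1's transfer function to that IN value gives OUT[B1] (row B1 above).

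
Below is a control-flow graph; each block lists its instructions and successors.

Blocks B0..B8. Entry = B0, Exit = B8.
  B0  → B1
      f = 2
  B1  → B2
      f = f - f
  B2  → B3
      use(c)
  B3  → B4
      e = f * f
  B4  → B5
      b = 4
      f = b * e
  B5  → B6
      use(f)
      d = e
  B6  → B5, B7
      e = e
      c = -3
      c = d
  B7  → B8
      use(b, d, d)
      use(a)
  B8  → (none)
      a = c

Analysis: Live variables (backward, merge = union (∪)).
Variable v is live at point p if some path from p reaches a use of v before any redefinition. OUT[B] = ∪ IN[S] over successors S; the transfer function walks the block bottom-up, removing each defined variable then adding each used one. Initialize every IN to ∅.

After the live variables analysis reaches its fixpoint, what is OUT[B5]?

Answer: {a, b, d, e, f}

Derivation:
Converged values:
  B0: | IN={a, c} | OUT={a, c, f}
  B1: | IN={a, c, f} | OUT={a, c, f}
  B2: | IN={a, c, f} | OUT={a, f}
  B3: | IN={a, f} | OUT={a, e}
  B4: | IN={a, e} | OUT={a, b, e, f}
  B5: | IN={a, b, e, f} | OUT={a, b, d, e, f}
  B6: | IN={a, b, d, e, f} | OUT={a, b, c, d, e, f}
  B7: | IN={a, b, c, d} | OUT={c}
  B8: | IN={c} | OUT={}

Merge at B5: OUT[B5] = IN[B6] = {a, b, d, e, f}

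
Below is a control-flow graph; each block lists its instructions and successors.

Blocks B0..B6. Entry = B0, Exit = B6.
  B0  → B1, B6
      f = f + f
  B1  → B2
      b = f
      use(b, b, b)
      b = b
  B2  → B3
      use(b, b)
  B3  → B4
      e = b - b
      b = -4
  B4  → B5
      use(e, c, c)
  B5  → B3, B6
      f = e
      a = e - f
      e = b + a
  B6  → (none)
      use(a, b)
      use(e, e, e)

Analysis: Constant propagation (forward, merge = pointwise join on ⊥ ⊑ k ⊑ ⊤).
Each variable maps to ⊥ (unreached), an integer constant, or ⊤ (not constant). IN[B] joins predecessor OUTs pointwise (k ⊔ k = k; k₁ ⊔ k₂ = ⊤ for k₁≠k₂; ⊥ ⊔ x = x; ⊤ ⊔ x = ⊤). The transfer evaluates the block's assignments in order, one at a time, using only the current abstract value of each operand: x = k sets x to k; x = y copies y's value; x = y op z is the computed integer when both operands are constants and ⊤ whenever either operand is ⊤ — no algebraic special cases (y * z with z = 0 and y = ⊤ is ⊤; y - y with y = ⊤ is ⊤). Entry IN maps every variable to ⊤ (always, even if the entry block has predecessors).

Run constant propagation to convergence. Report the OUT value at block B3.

Fixpoint table:
  B0: | IN=(all ⊤) | OUT=(all ⊤)
  B1: | IN=(all ⊤) | OUT=(all ⊤)
  B2: | IN=(all ⊤) | OUT=(all ⊤)
  B3: | IN=(all ⊤) | OUT={b:-4; rest ⊤}
  B4: | IN={b:-4; rest ⊤} | OUT={b:-4; rest ⊤}
  B5: | IN={b:-4; rest ⊤} | OUT={b:-4; rest ⊤}
  B6: | IN=(all ⊤) | OUT=(all ⊤)

Merge at B3: IN[B3] = OUT[B2] ⊔ OUT[B5] = {a: ⊤, b: ⊤, c: ⊤, d: ⊤, e: ⊤, f: ⊤}
Applying B3's transfer function to that IN value gives OUT[B3] (row B3 above).

Answer: {a: ⊤, b: -4, c: ⊤, d: ⊤, e: ⊤, f: ⊤}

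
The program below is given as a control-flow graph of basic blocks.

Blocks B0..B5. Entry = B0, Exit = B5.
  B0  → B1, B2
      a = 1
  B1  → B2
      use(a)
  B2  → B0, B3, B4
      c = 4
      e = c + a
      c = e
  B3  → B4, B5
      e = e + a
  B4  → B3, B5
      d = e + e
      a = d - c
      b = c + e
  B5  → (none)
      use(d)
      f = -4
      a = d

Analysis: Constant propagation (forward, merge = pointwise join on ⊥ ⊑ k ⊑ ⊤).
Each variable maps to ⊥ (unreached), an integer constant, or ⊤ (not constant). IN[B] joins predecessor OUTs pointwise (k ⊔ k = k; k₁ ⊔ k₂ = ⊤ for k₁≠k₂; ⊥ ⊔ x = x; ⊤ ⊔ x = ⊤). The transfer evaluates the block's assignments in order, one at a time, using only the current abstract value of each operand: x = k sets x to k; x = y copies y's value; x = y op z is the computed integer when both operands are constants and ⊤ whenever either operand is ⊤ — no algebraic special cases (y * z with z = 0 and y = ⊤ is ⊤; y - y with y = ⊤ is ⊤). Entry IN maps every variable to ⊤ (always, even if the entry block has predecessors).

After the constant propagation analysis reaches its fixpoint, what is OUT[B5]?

Answer: {a: ⊤, b: ⊤, c: 5, d: ⊤, e: ⊤, f: -4}

Working:
Per-block solution:
  B0:   IN=(all ⊤)   OUT={a:1; rest ⊤}
  B1:   IN={a:1; rest ⊤}   OUT={a:1; rest ⊤}
  B2:   IN={a:1; rest ⊤}   OUT={a:1, c:5, e:5; rest ⊤}
  B3:   IN={c:5; rest ⊤}   OUT={c:5; rest ⊤}
  B4:   IN={c:5; rest ⊤}   OUT={c:5; rest ⊤}
  B5:   IN={c:5; rest ⊤}   OUT={c:5, f:-4; rest ⊤}

Merge at B5: IN[B5] = OUT[B3] ⊔ OUT[B4] = {a: ⊤, b: ⊤, c: 5, d: ⊤, e: ⊤, f: ⊤}
Applying B5's transfer function to that IN value gives OUT[B5] (row B5 above).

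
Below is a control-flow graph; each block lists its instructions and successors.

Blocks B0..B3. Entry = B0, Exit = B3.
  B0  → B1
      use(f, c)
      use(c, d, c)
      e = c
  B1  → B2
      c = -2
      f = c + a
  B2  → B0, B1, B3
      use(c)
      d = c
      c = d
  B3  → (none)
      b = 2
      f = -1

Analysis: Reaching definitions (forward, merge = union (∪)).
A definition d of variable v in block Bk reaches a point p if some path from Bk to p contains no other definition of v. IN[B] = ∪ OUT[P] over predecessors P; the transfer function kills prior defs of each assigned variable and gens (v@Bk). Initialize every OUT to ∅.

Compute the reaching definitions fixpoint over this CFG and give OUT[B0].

Per-block solution:
  B0: | IN={c@B2, d@B2, e@B0, f@B1} | OUT={c@B2, d@B2, e@B0, f@B1}
  B1: | IN={c@B2, d@B2, e@B0, f@B1} | OUT={c@B1, d@B2, e@B0, f@B1}
  B2: | IN={c@B1, d@B2, e@B0, f@B1} | OUT={c@B2, d@B2, e@B0, f@B1}
  B3: | IN={c@B2, d@B2, e@B0, f@B1} | OUT={b@B3, c@B2, d@B2, e@B0, f@B3}

Merge at B0 (entry node, so the boundary value {} is joined with the incoming edge(s)): IN[B0] = {} ⊔ OUT[B2] = {c@B2, d@B2, e@B0, f@B1}
Applying B0's transfer function to that IN value gives OUT[B0] (row B0 above).

Answer: {c@B2, d@B2, e@B0, f@B1}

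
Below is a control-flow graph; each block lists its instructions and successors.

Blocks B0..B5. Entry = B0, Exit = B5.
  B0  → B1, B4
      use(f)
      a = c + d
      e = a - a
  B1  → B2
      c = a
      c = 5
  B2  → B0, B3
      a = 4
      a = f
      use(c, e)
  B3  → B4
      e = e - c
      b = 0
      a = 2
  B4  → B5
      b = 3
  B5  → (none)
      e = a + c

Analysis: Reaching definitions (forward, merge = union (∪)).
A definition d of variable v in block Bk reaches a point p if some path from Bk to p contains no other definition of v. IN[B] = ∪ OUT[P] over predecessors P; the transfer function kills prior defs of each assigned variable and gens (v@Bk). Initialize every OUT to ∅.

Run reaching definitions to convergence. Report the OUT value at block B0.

Fixpoint table:
  B0: | IN={a@B2, c@B1, e@B0} | OUT={a@B0, c@B1, e@B0}
  B1: | IN={a@B0, c@B1, e@B0} | OUT={a@B0, c@B1, e@B0}
  B2: | IN={a@B0, c@B1, e@B0} | OUT={a@B2, c@B1, e@B0}
  B3: | IN={a@B2, c@B1, e@B0} | OUT={a@B3, b@B3, c@B1, e@B3}
  B4: | IN={a@B0, a@B3, b@B3, c@B1, e@B0, e@B3} | OUT={a@B0, a@B3, b@B4, c@B1, e@B0, e@B3}
  B5: | IN={a@B0, a@B3, b@B4, c@B1, e@B0, e@B3} | OUT={a@B0, a@B3, b@B4, c@B1, e@B5}

Merge at B0 (entry node, so the boundary value {} is joined with the incoming edge(s)): IN[B0] = {} ⊔ OUT[B2] = {a@B2, c@B1, e@B0}
Applying B0's transfer function to that IN value gives OUT[B0] (row B0 above).

Answer: {a@B0, c@B1, e@B0}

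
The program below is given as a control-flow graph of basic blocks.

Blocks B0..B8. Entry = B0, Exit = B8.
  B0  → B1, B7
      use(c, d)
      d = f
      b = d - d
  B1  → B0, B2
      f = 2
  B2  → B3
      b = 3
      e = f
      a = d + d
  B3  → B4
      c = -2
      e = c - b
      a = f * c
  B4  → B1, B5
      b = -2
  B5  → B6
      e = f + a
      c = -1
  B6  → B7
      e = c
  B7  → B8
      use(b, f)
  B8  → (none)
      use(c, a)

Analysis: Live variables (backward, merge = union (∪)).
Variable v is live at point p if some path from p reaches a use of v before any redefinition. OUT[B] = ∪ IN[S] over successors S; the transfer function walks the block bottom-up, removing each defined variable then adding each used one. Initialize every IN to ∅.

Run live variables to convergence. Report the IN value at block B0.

Fixpoint table:
  B0:  IN={a, c, d, f}  OUT={a, b, c, d, f}
  B1:  IN={a, c, d}  OUT={a, c, d, f}
  B2:  IN={d, f}  OUT={b, d, f}
  B3:  IN={b, d, f}  OUT={a, c, d, f}
  B4:  IN={a, c, d, f}  OUT={a, b, c, d, f}
  B5:  IN={a, b, f}  OUT={a, b, c, f}
  B6:  IN={a, b, c, f}  OUT={a, b, c, f}
  B7:  IN={a, b, c, f}  OUT={a, c}
  B8:  IN={a, c}  OUT={}

Merge at B0: OUT[B0] = IN[B1] ⊔ IN[B7] = {a, b, c, d, f}
Applying B0's transfer function to that OUT value gives IN[B0] (row B0 above).

Answer: {a, c, d, f}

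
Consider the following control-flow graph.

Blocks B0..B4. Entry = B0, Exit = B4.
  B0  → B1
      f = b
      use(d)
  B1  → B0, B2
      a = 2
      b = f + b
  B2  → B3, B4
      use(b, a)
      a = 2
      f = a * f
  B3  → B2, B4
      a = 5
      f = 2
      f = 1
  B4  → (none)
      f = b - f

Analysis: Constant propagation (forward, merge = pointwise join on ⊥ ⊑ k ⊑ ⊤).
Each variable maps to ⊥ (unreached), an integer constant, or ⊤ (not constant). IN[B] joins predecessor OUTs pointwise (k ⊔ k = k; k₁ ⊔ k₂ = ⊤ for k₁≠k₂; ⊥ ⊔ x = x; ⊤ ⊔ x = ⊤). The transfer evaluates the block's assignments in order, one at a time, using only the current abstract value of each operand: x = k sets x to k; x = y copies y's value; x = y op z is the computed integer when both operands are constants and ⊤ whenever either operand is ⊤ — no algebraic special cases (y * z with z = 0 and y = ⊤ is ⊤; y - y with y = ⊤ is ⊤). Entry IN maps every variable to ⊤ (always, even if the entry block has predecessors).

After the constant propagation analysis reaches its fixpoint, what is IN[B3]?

Answer: {a: 2, b: ⊤, c: ⊤, d: ⊤, e: ⊤, f: ⊤}

Derivation:
Fixpoint table:
  B0: | IN=(all ⊤) | OUT=(all ⊤)
  B1: | IN=(all ⊤) | OUT={a:2; rest ⊤}
  B2: | IN=(all ⊤) | OUT={a:2; rest ⊤}
  B3: | IN={a:2; rest ⊤} | OUT={a:5, f:1; rest ⊤}
  B4: | IN=(all ⊤) | OUT=(all ⊤)

Merge at B3: IN[B3] = OUT[B2] = {a: 2, b: ⊤, c: ⊤, d: ⊤, e: ⊤, f: ⊤}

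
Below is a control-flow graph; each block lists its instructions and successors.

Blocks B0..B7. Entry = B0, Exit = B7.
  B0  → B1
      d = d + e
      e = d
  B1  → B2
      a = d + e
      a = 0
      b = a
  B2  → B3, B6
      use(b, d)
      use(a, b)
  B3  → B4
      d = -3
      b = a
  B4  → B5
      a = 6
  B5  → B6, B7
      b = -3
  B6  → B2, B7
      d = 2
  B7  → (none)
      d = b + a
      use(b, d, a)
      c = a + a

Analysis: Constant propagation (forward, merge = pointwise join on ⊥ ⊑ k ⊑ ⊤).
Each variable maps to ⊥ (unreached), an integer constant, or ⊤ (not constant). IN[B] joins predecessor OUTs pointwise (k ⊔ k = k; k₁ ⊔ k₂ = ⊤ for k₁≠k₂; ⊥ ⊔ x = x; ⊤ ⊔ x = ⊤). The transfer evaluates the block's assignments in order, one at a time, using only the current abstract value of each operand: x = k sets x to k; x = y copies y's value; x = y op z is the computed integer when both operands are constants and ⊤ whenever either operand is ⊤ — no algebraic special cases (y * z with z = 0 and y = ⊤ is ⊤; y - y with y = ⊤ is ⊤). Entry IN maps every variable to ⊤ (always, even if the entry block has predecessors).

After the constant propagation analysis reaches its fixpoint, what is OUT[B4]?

Fixpoint table:
  B0: | IN=(all ⊤) | OUT=(all ⊤)
  B1: | IN=(all ⊤) | OUT={a:0, b:0; rest ⊤}
  B2: | IN=(all ⊤) | OUT=(all ⊤)
  B3: | IN=(all ⊤) | OUT={d:-3; rest ⊤}
  B4: | IN={d:-3; rest ⊤} | OUT={a:6, d:-3; rest ⊤}
  B5: | IN={a:6, d:-3; rest ⊤} | OUT={a:6, b:-3, d:-3; rest ⊤}
  B6: | IN=(all ⊤) | OUT={d:2; rest ⊤}
  B7: | IN=(all ⊤) | OUT=(all ⊤)

Merge at B4: IN[B4] = OUT[B3] = {a: ⊤, b: ⊤, c: ⊤, d: -3, e: ⊤, f: ⊤}
Applying B4's transfer function to that IN value gives OUT[B4] (row B4 above).

Answer: {a: 6, b: ⊤, c: ⊤, d: -3, e: ⊤, f: ⊤}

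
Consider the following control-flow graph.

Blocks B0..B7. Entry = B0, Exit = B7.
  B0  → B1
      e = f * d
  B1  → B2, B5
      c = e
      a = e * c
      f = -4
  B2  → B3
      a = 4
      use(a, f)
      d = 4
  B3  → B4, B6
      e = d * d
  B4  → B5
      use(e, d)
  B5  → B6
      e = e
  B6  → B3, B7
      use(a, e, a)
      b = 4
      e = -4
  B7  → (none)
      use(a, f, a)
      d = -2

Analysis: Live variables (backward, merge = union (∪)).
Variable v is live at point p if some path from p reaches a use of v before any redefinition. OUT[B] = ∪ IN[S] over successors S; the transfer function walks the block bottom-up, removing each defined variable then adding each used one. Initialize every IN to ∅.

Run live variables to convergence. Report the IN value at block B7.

Per-block solution:
  B0:   IN={d, f}   OUT={d, e}
  B1:   IN={d, e}   OUT={a, d, e, f}
  B2:   IN={f}   OUT={a, d, f}
  B3:   IN={a, d, f}   OUT={a, d, e, f}
  B4:   IN={a, d, e, f}   OUT={a, d, e, f}
  B5:   IN={a, d, e, f}   OUT={a, d, e, f}
  B6:   IN={a, d, e, f}   OUT={a, d, f}
  B7:   IN={a, f}   OUT={}

B7 is the boundary node: OUT[B7] = {}
Applying B7's transfer function to that OUT value gives IN[B7] (row B7 above).

Answer: {a, f}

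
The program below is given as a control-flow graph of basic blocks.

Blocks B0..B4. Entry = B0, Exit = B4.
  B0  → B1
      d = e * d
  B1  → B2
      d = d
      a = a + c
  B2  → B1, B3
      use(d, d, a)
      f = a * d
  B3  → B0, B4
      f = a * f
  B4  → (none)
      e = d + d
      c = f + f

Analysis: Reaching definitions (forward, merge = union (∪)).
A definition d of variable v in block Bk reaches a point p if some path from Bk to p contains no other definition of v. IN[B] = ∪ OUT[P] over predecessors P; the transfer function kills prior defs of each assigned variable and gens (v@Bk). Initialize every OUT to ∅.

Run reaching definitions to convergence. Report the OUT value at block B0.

Answer: {a@B1, d@B0, f@B3}

Trace:
Converged values:
  B0:   IN={a@B1, d@B1, f@B3}   OUT={a@B1, d@B0, f@B3}
  B1:   IN={a@B1, d@B0, d@B1, f@B2, f@B3}   OUT={a@B1, d@B1, f@B2, f@B3}
  B2:   IN={a@B1, d@B1, f@B2, f@B3}   OUT={a@B1, d@B1, f@B2}
  B3:   IN={a@B1, d@B1, f@B2}   OUT={a@B1, d@B1, f@B3}
  B4:   IN={a@B1, d@B1, f@B3}   OUT={a@B1, c@B4, d@B1, e@B4, f@B3}

Merge at B0 (entry node, so the boundary value {} is joined with the incoming edge(s)): IN[B0] = {} ⊔ OUT[B3] = {a@B1, d@B1, f@B3}
Applying B0's transfer function to that IN value gives OUT[B0] (row B0 above).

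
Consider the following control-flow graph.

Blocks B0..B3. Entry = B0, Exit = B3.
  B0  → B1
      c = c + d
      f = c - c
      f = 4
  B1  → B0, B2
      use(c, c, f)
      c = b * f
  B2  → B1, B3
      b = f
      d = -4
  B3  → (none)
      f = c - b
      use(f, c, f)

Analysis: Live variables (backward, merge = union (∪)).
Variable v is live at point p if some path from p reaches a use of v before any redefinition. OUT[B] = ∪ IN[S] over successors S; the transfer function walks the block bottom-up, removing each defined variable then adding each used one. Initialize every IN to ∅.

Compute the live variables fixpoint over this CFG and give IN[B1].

Answer: {b, c, d, f}

Derivation:
Converged values:
  B0: | IN={b, c, d} | OUT={b, c, d, f}
  B1: | IN={b, c, d, f} | OUT={b, c, d, f}
  B2: | IN={c, f} | OUT={b, c, d, f}
  B3: | IN={b, c} | OUT={}

Merge at B1: OUT[B1] = IN[B0] ⊔ IN[B2] = {b, c, d, f}
Applying B1's transfer function to that OUT value gives IN[B1] (row B1 above).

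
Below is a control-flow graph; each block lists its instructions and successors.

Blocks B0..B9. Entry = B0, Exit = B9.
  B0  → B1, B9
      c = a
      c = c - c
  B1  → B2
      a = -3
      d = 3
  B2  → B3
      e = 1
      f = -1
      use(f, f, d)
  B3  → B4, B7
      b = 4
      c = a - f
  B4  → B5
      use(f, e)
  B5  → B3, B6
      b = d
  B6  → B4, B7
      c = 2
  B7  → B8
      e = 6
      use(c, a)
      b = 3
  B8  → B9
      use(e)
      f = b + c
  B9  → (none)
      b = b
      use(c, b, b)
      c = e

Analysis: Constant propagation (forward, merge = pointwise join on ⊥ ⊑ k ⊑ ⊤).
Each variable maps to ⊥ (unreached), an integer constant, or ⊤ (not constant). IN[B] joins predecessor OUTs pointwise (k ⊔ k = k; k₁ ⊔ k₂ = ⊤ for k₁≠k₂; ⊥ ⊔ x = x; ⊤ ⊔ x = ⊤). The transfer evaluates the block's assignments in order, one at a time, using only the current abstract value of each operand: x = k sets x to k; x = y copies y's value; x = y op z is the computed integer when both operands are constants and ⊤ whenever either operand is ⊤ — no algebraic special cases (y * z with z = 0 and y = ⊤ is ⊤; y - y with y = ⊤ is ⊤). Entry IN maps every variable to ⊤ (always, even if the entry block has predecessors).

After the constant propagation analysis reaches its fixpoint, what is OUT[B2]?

Fixpoint table:
  B0: | IN=(all ⊤) | OUT=(all ⊤)
  B1: | IN=(all ⊤) | OUT={a:-3, d:3; rest ⊤}
  B2: | IN={a:-3, d:3; rest ⊤} | OUT={a:-3, d:3, e:1, f:-1; rest ⊤}
  B3: | IN={a:-3, d:3, e:1, f:-1; rest ⊤} | OUT={a:-3, b:4, c:-2, d:3, e:1, f:-1; rest ⊤}
  B4: | IN={a:-3, d:3, e:1, f:-1; rest ⊤} | OUT={a:-3, d:3, e:1, f:-1; rest ⊤}
  B5: | IN={a:-3, d:3, e:1, f:-1; rest ⊤} | OUT={a:-3, b:3, d:3, e:1, f:-1; rest ⊤}
  B6: | IN={a:-3, b:3, d:3, e:1, f:-1; rest ⊤} | OUT={a:-3, b:3, c:2, d:3, e:1, f:-1; rest ⊤}
  B7: | IN={a:-3, d:3, e:1, f:-1; rest ⊤} | OUT={a:-3, b:3, d:3, e:6, f:-1; rest ⊤}
  B8: | IN={a:-3, b:3, d:3, e:6, f:-1; rest ⊤} | OUT={a:-3, b:3, d:3, e:6; rest ⊤}
  B9: | IN=(all ⊤) | OUT=(all ⊤)

Merge at B2: IN[B2] = OUT[B1] = {a: -3, b: ⊤, c: ⊤, d: 3, e: ⊤, f: ⊤}
Applying B2's transfer function to that IN value gives OUT[B2] (row B2 above).

Answer: {a: -3, b: ⊤, c: ⊤, d: 3, e: 1, f: -1}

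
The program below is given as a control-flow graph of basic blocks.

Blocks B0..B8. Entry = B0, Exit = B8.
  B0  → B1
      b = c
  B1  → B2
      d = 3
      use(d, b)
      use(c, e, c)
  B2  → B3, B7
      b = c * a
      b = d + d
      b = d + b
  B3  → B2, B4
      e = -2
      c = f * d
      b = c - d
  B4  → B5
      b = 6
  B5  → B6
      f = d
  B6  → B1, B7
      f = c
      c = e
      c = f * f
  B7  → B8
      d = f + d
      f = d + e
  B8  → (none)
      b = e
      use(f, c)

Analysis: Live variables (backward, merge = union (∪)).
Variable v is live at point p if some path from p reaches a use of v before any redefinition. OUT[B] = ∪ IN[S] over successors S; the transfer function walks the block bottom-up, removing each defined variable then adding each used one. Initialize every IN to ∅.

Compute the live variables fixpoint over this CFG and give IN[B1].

Fixpoint table:
  B0:   IN={a, c, e, f}   OUT={a, b, c, e, f}
  B1:   IN={a, b, c, e, f}   OUT={a, c, d, e, f}
  B2:   IN={a, c, d, e, f}   OUT={a, c, d, e, f}
  B3:   IN={a, d, f}   OUT={a, c, d, e, f}
  B4:   IN={a, c, d, e}   OUT={a, b, c, d, e}
  B5:   IN={a, b, c, d, e}   OUT={a, b, c, d, e}
  B6:   IN={a, b, c, d, e}   OUT={a, b, c, d, e, f}
  B7:   IN={c, d, e, f}   OUT={c, e, f}
  B8:   IN={c, e, f}   OUT={}

Merge at B1: OUT[B1] = IN[B2] = {a, c, d, e, f}
Applying B1's transfer function to that OUT value gives IN[B1] (row B1 above).

Answer: {a, b, c, e, f}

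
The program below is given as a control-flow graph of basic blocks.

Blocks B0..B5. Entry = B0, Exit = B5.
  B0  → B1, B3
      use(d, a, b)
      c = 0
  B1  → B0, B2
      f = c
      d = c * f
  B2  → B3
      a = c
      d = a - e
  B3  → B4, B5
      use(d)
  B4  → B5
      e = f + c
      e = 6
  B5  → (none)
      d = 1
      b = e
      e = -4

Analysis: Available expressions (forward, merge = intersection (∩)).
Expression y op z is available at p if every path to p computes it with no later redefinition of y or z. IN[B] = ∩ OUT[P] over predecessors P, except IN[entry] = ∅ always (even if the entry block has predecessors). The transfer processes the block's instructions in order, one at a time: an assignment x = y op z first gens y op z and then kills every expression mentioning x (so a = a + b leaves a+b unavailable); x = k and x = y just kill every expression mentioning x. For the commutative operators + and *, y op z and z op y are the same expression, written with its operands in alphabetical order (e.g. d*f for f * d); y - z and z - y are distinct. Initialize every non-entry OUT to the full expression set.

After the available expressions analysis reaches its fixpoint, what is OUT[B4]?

Converged values:
  B0:   IN={}   OUT={}
  B1:   IN={}   OUT={c*f}
  B2:   IN={c*f}   OUT={a-e, c*f}
  B3:   IN={}   OUT={}
  B4:   IN={}   OUT={c+f}
  B5:   IN={}   OUT={}

Merge at B4: IN[B4] = OUT[B3] = {}
Applying B4's transfer function to that IN value gives OUT[B4] (row B4 above).

Answer: {c+f}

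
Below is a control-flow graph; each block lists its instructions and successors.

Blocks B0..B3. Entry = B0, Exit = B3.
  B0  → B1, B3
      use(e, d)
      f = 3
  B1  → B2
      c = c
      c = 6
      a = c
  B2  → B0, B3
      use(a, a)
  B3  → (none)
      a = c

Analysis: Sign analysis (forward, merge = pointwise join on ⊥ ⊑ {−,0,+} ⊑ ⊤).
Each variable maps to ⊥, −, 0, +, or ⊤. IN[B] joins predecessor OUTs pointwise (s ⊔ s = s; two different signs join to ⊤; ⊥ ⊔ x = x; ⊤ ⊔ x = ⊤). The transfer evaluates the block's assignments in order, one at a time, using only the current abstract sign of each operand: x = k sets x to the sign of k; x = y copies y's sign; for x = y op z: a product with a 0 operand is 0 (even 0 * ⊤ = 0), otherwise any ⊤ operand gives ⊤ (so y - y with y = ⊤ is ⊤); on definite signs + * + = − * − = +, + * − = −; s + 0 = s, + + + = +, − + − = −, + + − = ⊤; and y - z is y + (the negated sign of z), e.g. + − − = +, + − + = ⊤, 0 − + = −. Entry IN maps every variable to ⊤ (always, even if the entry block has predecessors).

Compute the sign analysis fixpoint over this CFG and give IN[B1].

Answer: {a: ⊤, b: ⊤, c: ⊤, d: ⊤, e: ⊤, f: +}

Derivation:
Fixpoint table:
  B0:   IN=(all ⊤)   OUT={f:+; rest ⊤}
  B1:   IN={f:+; rest ⊤}   OUT={a:+, c:+, f:+; rest ⊤}
  B2:   IN={a:+, c:+, f:+; rest ⊤}   OUT={a:+, c:+, f:+; rest ⊤}
  B3:   IN={f:+; rest ⊤}   OUT={f:+; rest ⊤}

Merge at B1: IN[B1] = OUT[B0] = {a: ⊤, b: ⊤, c: ⊤, d: ⊤, e: ⊤, f: +}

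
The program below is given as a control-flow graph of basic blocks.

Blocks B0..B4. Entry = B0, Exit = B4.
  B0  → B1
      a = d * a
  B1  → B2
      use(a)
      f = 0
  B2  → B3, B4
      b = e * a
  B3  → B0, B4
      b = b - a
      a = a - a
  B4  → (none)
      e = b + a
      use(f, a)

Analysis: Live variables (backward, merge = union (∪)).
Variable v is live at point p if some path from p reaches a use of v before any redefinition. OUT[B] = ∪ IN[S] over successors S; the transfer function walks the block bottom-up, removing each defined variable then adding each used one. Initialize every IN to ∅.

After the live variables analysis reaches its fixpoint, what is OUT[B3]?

Fixpoint table:
  B0: | IN={a, d, e} | OUT={a, d, e}
  B1: | IN={a, d, e} | OUT={a, d, e, f}
  B2: | IN={a, d, e, f} | OUT={a, b, d, e, f}
  B3: | IN={a, b, d, e, f} | OUT={a, b, d, e, f}
  B4: | IN={a, b, f} | OUT={}

Merge at B3: OUT[B3] = IN[B0] ⊔ IN[B4] = {a, b, d, e, f}

Answer: {a, b, d, e, f}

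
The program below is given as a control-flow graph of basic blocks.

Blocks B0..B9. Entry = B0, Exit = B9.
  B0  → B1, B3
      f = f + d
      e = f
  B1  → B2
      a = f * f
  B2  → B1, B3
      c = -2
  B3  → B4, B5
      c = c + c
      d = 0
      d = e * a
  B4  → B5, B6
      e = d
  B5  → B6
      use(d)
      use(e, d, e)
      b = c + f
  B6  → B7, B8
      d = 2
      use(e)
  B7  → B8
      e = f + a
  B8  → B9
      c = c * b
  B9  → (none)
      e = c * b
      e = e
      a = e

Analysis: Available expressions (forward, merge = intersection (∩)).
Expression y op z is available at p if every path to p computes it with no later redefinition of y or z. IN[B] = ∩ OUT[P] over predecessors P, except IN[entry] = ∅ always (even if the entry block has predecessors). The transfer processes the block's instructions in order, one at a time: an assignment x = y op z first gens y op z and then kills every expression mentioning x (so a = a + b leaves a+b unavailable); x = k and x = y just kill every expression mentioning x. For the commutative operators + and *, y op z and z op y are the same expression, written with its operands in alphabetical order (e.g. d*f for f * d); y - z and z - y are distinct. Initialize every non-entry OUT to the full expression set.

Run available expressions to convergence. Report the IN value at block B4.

Answer: {a*e}

Trace:
Fixpoint table:
  B0:  IN={}  OUT={}
  B1:  IN={}  OUT={f*f}
  B2:  IN={f*f}  OUT={f*f}
  B3:  IN={}  OUT={a*e}
  B4:  IN={a*e}  OUT={}
  B5:  IN={}  OUT={c+f}
  B6:  IN={}  OUT={}
  B7:  IN={}  OUT={a+f}
  B8:  IN={}  OUT={}
  B9:  IN={}  OUT={b*c}

Merge at B4: IN[B4] = OUT[B3] = {a*e}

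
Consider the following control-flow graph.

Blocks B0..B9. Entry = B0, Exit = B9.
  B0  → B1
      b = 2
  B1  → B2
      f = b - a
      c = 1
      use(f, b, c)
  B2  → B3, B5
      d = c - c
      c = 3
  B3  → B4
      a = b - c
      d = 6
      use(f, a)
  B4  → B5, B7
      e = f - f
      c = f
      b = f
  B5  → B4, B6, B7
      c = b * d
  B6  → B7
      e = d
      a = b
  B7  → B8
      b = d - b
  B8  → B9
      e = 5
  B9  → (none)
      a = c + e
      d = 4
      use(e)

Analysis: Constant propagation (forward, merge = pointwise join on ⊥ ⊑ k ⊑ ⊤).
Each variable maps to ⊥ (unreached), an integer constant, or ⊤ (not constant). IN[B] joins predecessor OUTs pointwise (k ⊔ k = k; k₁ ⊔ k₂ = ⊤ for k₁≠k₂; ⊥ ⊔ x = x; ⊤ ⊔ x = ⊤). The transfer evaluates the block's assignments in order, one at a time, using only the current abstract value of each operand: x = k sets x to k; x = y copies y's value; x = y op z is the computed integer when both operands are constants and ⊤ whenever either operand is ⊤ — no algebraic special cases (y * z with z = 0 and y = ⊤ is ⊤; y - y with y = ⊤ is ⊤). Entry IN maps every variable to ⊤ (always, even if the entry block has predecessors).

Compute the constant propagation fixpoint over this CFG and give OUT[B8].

Converged values:
  B0: | IN=(all ⊤) | OUT={b:2; rest ⊤}
  B1: | IN={b:2; rest ⊤} | OUT={b:2, c:1; rest ⊤}
  B2: | IN={b:2, c:1; rest ⊤} | OUT={b:2, c:3, d:0; rest ⊤}
  B3: | IN={b:2, c:3, d:0; rest ⊤} | OUT={a:-1, b:2, c:3, d:6; rest ⊤}
  B4: | IN=(all ⊤) | OUT=(all ⊤)
  B5: | IN=(all ⊤) | OUT=(all ⊤)
  B6: | IN=(all ⊤) | OUT=(all ⊤)
  B7: | IN=(all ⊤) | OUT=(all ⊤)
  B8: | IN=(all ⊤) | OUT={e:5; rest ⊤}
  B9: | IN={e:5; rest ⊤} | OUT={d:4, e:5; rest ⊤}

Merge at B8: IN[B8] = OUT[B7] = {a: ⊤, b: ⊤, c: ⊤, d: ⊤, e: ⊤, f: ⊤}
Applying B8's transfer function to that IN value gives OUT[B8] (row B8 above).

Answer: {a: ⊤, b: ⊤, c: ⊤, d: ⊤, e: 5, f: ⊤}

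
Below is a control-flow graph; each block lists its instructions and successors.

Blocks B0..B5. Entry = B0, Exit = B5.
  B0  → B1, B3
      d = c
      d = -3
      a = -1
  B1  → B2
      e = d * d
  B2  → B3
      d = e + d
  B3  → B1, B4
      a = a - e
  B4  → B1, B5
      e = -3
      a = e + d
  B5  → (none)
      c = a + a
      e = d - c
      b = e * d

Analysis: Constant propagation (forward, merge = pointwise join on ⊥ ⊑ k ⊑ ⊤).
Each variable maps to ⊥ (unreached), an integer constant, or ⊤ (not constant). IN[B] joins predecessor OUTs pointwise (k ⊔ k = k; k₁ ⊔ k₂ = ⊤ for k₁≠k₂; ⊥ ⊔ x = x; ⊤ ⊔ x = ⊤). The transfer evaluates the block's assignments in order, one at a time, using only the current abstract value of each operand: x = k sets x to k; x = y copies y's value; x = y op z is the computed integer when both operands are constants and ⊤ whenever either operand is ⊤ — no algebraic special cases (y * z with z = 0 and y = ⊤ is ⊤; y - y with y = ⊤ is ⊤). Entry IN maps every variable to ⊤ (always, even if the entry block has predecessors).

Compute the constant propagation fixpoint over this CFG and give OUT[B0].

Per-block solution:
  B0: | IN=(all ⊤) | OUT={a:-1, d:-3; rest ⊤}
  B1: | IN=(all ⊤) | OUT=(all ⊤)
  B2: | IN=(all ⊤) | OUT=(all ⊤)
  B3: | IN=(all ⊤) | OUT=(all ⊤)
  B4: | IN=(all ⊤) | OUT={e:-3; rest ⊤}
  B5: | IN={e:-3; rest ⊤} | OUT=(all ⊤)

B0 is the boundary node: IN[B0] = {a: ⊤, b: ⊤, c: ⊤, d: ⊤, e: ⊤, f: ⊤}
Applying B0's transfer function to that IN value gives OUT[B0] (row B0 above).

Answer: {a: -1, b: ⊤, c: ⊤, d: -3, e: ⊤, f: ⊤}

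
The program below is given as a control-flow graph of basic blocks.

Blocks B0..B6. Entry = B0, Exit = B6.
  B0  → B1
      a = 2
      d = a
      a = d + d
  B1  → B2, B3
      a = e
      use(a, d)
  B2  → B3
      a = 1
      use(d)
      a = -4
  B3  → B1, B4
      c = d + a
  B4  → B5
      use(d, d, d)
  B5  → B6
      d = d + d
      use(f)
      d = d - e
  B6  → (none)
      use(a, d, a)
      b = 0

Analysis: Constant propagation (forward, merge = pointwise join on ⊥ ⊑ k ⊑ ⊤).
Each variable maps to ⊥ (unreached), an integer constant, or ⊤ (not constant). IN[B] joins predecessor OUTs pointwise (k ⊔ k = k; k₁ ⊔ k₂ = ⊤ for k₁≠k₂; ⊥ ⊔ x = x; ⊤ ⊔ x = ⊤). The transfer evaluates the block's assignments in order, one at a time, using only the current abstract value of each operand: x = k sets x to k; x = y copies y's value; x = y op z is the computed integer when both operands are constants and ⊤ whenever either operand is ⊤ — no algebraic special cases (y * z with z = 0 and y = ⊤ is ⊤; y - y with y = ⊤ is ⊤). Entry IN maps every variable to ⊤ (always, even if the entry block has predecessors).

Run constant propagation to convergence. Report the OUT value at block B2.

Converged values:
  B0:   IN=(all ⊤)   OUT={a:4, d:2; rest ⊤}
  B1:   IN={d:2; rest ⊤}   OUT={d:2; rest ⊤}
  B2:   IN={d:2; rest ⊤}   OUT={a:-4, d:2; rest ⊤}
  B3:   IN={d:2; rest ⊤}   OUT={d:2; rest ⊤}
  B4:   IN={d:2; rest ⊤}   OUT={d:2; rest ⊤}
  B5:   IN={d:2; rest ⊤}   OUT=(all ⊤)
  B6:   IN=(all ⊤)   OUT={b:0; rest ⊤}

Merge at B2: IN[B2] = OUT[B1] = {a: ⊤, b: ⊤, c: ⊤, d: 2, e: ⊤, f: ⊤}
Applying B2's transfer function to that IN value gives OUT[B2] (row B2 above).

Answer: {a: -4, b: ⊤, c: ⊤, d: 2, e: ⊤, f: ⊤}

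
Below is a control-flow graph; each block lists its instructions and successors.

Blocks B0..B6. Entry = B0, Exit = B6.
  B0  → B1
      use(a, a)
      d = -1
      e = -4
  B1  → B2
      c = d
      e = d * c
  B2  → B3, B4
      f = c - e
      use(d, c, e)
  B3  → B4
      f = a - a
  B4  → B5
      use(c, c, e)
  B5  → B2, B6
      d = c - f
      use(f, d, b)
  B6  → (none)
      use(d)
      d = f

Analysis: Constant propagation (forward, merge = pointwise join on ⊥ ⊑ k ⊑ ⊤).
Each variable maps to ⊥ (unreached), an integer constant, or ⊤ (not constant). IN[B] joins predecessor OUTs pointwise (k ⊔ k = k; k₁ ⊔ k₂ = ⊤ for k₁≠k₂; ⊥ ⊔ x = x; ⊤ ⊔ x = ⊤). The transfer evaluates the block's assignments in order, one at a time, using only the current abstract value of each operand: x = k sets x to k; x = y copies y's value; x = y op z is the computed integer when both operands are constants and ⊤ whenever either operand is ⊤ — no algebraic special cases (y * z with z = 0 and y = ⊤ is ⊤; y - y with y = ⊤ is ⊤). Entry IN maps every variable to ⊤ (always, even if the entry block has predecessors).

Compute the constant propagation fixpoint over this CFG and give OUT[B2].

Answer: {a: ⊤, b: ⊤, c: -1, d: ⊤, e: 1, f: -2}

Derivation:
Fixpoint table:
  B0:  IN=(all ⊤)  OUT={d:-1, e:-4; rest ⊤}
  B1:  IN={d:-1, e:-4; rest ⊤}  OUT={c:-1, d:-1, e:1; rest ⊤}
  B2:  IN={c:-1, e:1; rest ⊤}  OUT={c:-1, e:1, f:-2; rest ⊤}
  B3:  IN={c:-1, e:1, f:-2; rest ⊤}  OUT={c:-1, e:1; rest ⊤}
  B4:  IN={c:-1, e:1; rest ⊤}  OUT={c:-1, e:1; rest ⊤}
  B5:  IN={c:-1, e:1; rest ⊤}  OUT={c:-1, e:1; rest ⊤}
  B6:  IN={c:-1, e:1; rest ⊤}  OUT={c:-1, e:1; rest ⊤}

Merge at B2: IN[B2] = OUT[B1] ⊔ OUT[B5] = {a: ⊤, b: ⊤, c: -1, d: ⊤, e: 1, f: ⊤}
Applying B2's transfer function to that IN value gives OUT[B2] (row B2 above).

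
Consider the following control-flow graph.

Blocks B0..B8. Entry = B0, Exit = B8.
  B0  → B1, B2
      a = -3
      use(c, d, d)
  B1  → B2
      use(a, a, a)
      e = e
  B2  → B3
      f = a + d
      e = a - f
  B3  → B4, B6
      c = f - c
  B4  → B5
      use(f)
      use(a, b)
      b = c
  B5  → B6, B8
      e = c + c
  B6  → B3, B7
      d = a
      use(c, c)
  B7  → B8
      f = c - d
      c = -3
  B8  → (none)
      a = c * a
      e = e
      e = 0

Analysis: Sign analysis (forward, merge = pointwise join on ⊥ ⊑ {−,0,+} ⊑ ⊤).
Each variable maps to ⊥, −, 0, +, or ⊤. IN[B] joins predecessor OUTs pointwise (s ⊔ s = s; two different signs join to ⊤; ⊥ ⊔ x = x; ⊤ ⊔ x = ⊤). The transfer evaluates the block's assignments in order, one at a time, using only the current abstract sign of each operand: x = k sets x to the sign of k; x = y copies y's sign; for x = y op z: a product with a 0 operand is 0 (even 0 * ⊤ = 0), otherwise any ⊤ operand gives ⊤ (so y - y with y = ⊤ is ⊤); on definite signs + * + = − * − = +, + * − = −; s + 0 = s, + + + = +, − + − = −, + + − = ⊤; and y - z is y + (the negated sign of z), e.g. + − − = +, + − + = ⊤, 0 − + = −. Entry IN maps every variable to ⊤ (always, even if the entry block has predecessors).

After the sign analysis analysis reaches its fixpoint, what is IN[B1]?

Per-block solution:
  B0:  IN=(all ⊤)  OUT={a:-; rest ⊤}
  B1:  IN={a:-; rest ⊤}  OUT={a:-; rest ⊤}
  B2:  IN={a:-; rest ⊤}  OUT={a:-; rest ⊤}
  B3:  IN={a:-; rest ⊤}  OUT={a:-; rest ⊤}
  B4:  IN={a:-; rest ⊤}  OUT={a:-; rest ⊤}
  B5:  IN={a:-; rest ⊤}  OUT={a:-; rest ⊤}
  B6:  IN={a:-; rest ⊤}  OUT={a:-, d:-; rest ⊤}
  B7:  IN={a:-, d:-; rest ⊤}  OUT={a:-, c:-, d:-; rest ⊤}
  B8:  IN={a:-; rest ⊤}  OUT={e:0; rest ⊤}

Merge at B1: IN[B1] = OUT[B0] = {a: -, b: ⊤, c: ⊤, d: ⊤, e: ⊤, f: ⊤}

Answer: {a: -, b: ⊤, c: ⊤, d: ⊤, e: ⊤, f: ⊤}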